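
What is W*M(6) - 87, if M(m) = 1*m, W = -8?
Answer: -135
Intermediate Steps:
M(m) = m
W*M(6) - 87 = -8*6 - 87 = -48 - 87 = -135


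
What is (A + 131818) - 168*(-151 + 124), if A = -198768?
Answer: -62414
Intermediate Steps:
(A + 131818) - 168*(-151 + 124) = (-198768 + 131818) - 168*(-151 + 124) = -66950 - 168*(-27) = -66950 + 4536 = -62414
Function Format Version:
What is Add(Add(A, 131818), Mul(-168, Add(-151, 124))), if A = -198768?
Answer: -62414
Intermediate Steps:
Add(Add(A, 131818), Mul(-168, Add(-151, 124))) = Add(Add(-198768, 131818), Mul(-168, Add(-151, 124))) = Add(-66950, Mul(-168, -27)) = Add(-66950, 4536) = -62414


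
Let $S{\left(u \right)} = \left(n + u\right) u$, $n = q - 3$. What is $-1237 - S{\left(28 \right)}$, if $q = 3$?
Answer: $-2021$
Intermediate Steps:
$n = 0$ ($n = 3 - 3 = 0$)
$S{\left(u \right)} = u^{2}$ ($S{\left(u \right)} = \left(0 + u\right) u = u u = u^{2}$)
$-1237 - S{\left(28 \right)} = -1237 - 28^{2} = -1237 - 784 = -2021$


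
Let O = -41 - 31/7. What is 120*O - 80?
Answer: -38720/7 ≈ -5531.4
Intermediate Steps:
O = -318/7 (O = -41 - 31*⅐ = -41 - 31/7 = -318/7 ≈ -45.429)
120*O - 80 = 120*(-318/7) - 80 = -38160/7 - 80 = -38720/7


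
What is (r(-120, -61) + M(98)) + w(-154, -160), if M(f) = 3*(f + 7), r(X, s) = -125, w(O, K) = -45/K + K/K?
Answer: 6121/32 ≈ 191.28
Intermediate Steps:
w(O, K) = 1 - 45/K (w(O, K) = -45/K + 1 = 1 - 45/K)
M(f) = 21 + 3*f (M(f) = 3*(7 + f) = 21 + 3*f)
(r(-120, -61) + M(98)) + w(-154, -160) = (-125 + (21 + 3*98)) + (-45 - 160)/(-160) = (-125 + (21 + 294)) - 1/160*(-205) = (-125 + 315) + 41/32 = 190 + 41/32 = 6121/32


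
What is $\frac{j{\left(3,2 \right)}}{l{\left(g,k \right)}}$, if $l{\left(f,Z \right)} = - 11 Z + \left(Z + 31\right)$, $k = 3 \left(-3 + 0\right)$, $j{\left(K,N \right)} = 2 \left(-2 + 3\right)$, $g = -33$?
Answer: $\frac{2}{121} \approx 0.016529$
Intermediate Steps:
$j{\left(K,N \right)} = 2$ ($j{\left(K,N \right)} = 2 \cdot 1 = 2$)
$k = -9$ ($k = 3 \left(-3\right) = -9$)
$l{\left(f,Z \right)} = 31 - 10 Z$ ($l{\left(f,Z \right)} = - 11 Z + \left(31 + Z\right) = 31 - 10 Z$)
$\frac{j{\left(3,2 \right)}}{l{\left(g,k \right)}} = \frac{2}{31 - -90} = \frac{2}{31 + 90} = \frac{2}{121}$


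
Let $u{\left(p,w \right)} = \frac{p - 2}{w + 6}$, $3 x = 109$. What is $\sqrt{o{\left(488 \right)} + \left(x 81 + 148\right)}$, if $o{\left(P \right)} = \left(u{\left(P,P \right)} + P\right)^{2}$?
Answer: $\frac{2 \sqrt{3694036415}}{247} \approx 492.13$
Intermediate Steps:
$x = \frac{109}{3}$ ($x = \frac{1}{3} \cdot 109 = \frac{109}{3} \approx 36.333$)
$u{\left(p,w \right)} = \frac{-2 + p}{6 + w}$
$o{\left(P \right)} = \left(P + \frac{-2 + P}{6 + P}\right)^{2}$ ($o{\left(P \right)} = \left(\frac{-2 + P}{6 + P} + P\right)^{2} = \left(P + \frac{-2 + P}{6 + P}\right)^{2}$)
$\sqrt{o{\left(488 \right)} + \left(x 81 + 148\right)} = \sqrt{\frac{\left(-2 + 488 + 488 \left(6 + 488\right)\right)^{2}}{\left(6 + 488\right)^{2}} + \left(\frac{109}{3} \cdot 81 + 148\right)} = \sqrt{\frac{\left(-2 + 488 + 488 \cdot 494\right)^{2}}{244036} + \left(2943 + 148\right)} = \sqrt{\frac{\left(-2 + 488 + 241072\right)^{2}}{244036} + 3091} = \sqrt{\frac{241558^{2}}{244036} + 3091} = \sqrt{\frac{1}{244036} \cdot 58350267364 + 3091} = \sqrt{\frac{14587566841}{61009} + 3091} = \sqrt{\frac{14776145660}{61009}} = \frac{2 \sqrt{3694036415}}{247}$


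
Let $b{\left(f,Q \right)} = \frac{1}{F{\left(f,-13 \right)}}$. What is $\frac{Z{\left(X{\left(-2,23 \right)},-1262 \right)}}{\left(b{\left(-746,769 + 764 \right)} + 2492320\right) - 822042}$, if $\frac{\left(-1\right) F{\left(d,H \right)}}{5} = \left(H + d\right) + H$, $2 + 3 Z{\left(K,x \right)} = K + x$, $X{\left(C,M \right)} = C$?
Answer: $- \frac{1628920}{6447273081} \approx -0.00025265$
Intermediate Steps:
$Z{\left(K,x \right)} = - \frac{2}{3} + \frac{K}{3} + \frac{x}{3}$ ($Z{\left(K,x \right)} = - \frac{2}{3} + \frac{K + x}{3} = - \frac{2}{3} + \left(\frac{K}{3} + \frac{x}{3}\right) = - \frac{2}{3} + \frac{K}{3} + \frac{x}{3}$)
$F{\left(d,H \right)} = - 10 H - 5 d$ ($F{\left(d,H \right)} = - 5 \left(\left(H + d\right) + H\right) = - 5 \left(d + 2 H\right) = - 10 H - 5 d$)
$b{\left(f,Q \right)} = \frac{1}{130 - 5 f}$ ($b{\left(f,Q \right)} = \frac{1}{\left(-10\right) \left(-13\right) - 5 f} = \frac{1}{130 - 5 f}$)
$\frac{Z{\left(X{\left(-2,23 \right)},-1262 \right)}}{\left(b{\left(-746,769 + 764 \right)} + 2492320\right) - 822042} = \frac{- \frac{2}{3} + \frac{1}{3} \left(-2\right) + \frac{1}{3} \left(-1262\right)}{\left(- \frac{1}{-130 + 5 \left(-746\right)} + 2492320\right) - 822042} = \frac{- \frac{2}{3} - \frac{2}{3} - \frac{1262}{3}}{\left(- \frac{1}{-130 - 3730} + 2492320\right) - 822042} = - \frac{422}{\left(- \frac{1}{-3860} + 2492320\right) - 822042} = - \frac{422}{\left(\left(-1\right) \left(- \frac{1}{3860}\right) + 2492320\right) - 822042} = - \frac{422}{\left(\frac{1}{3860} + 2492320\right) - 822042} = - \frac{422}{\frac{9620355201}{3860} - 822042} = - \frac{422}{\frac{6447273081}{3860}} = \left(-422\right) \frac{3860}{6447273081} = - \frac{1628920}{6447273081}$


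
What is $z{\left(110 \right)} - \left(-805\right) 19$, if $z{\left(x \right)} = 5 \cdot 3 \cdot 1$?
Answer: $15310$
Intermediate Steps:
$z{\left(x \right)} = 15$ ($z{\left(x \right)} = 15 \cdot 1 = 15$)
$z{\left(110 \right)} - \left(-805\right) 19 = 15 - \left(-805\right) 19 = 15 - -15295 = 15 + 15295 = 15310$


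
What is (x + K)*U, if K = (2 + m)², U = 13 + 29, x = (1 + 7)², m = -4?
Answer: 2856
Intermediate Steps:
x = 64 (x = 8² = 64)
U = 42
K = 4 (K = (2 - 4)² = (-2)² = 4)
(x + K)*U = (64 + 4)*42 = 68*42 = 2856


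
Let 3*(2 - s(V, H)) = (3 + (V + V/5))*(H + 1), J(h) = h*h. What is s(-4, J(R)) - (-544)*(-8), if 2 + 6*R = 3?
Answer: -260963/60 ≈ -4349.4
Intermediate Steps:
R = 1/6 (R = -1/3 + (1/6)*3 = -1/3 + 1/2 = 1/6 ≈ 0.16667)
J(h) = h**2
s(V, H) = 2 - (1 + H)*(3 + 6*V/5)/3 (s(V, H) = 2 - (3 + (V + V/5))*(H + 1)/3 = 2 - (3 + (V + V*(1/5)))*(1 + H)/3 = 2 - (3 + (V + V/5))*(1 + H)/3 = 2 - (3 + 6*V/5)*(1 + H)/3 = 2 - (1 + H)*(3 + 6*V/5)/3)
s(-4, J(R)) - (-544)*(-8) = (1 - (1/6)**2 - 2/5*(-4) - 2/5*(1/6)**2*(-4)) - (-544)*(-8) = (1 - 1*1/36 + 8/5 - 2/5*1/36*(-4)) - 32*136 = (1 - 1/36 + 8/5 + 2/45) - 4352 = 157/60 - 4352 = -260963/60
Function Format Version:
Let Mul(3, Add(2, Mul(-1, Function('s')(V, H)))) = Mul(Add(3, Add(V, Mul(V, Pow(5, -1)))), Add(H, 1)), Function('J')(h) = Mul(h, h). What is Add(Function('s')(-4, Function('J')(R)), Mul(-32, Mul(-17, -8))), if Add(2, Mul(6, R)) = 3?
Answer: Rational(-260963, 60) ≈ -4349.4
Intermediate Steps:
R = Rational(1, 6) (R = Add(Rational(-1, 3), Mul(Rational(1, 6), 3)) = Add(Rational(-1, 3), Rational(1, 2)) = Rational(1, 6) ≈ 0.16667)
Function('J')(h) = Pow(h, 2)
Function('s')(V, H) = Add(2, Mul(Rational(-1, 3), Add(1, H), Add(3, Mul(Rational(6, 5), V)))) (Function('s')(V, H) = Add(2, Mul(Rational(-1, 3), Mul(Add(3, Add(V, Mul(V, Pow(5, -1)))), Add(H, 1)))) = Add(2, Mul(Rational(-1, 3), Mul(Add(3, Add(V, Mul(V, Rational(1, 5)))), Add(1, H)))) = Add(2, Mul(Rational(-1, 3), Mul(Add(3, Add(V, Mul(Rational(1, 5), V))), Add(1, H)))) = Add(2, Mul(Rational(-1, 3), Mul(Add(3, Mul(Rational(6, 5), V)), Add(1, H)))) = Add(2, Mul(Rational(-1, 3), Mul(Add(1, H), Add(3, Mul(Rational(6, 5), V))))) = Add(2, Mul(Rational(-1, 3), Add(1, H), Add(3, Mul(Rational(6, 5), V)))))
Add(Function('s')(-4, Function('J')(R)), Mul(-32, Mul(-17, -8))) = Add(Add(1, Mul(-1, Pow(Rational(1, 6), 2)), Mul(Rational(-2, 5), -4), Mul(Rational(-2, 5), Pow(Rational(1, 6), 2), -4)), Mul(-32, Mul(-17, -8))) = Add(Add(1, Mul(-1, Rational(1, 36)), Rational(8, 5), Mul(Rational(-2, 5), Rational(1, 36), -4)), Mul(-32, 136)) = Add(Add(1, Rational(-1, 36), Rational(8, 5), Rational(2, 45)), -4352) = Add(Rational(157, 60), -4352) = Rational(-260963, 60)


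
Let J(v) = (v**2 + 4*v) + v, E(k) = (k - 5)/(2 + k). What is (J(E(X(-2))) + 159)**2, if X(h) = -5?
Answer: 2825761/81 ≈ 34886.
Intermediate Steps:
E(k) = (-5 + k)/(2 + k)
J(v) = v**2 + 5*v
(J(E(X(-2))) + 159)**2 = (((-5 - 5)/(2 - 5))*(5 + (-5 - 5)/(2 - 5)) + 159)**2 = ((-10/(-3))*(5 - 10/(-3)) + 159)**2 = ((-1/3*(-10))*(5 - 1/3*(-10)) + 159)**2 = (10*(5 + 10/3)/3 + 159)**2 = ((10/3)*(25/3) + 159)**2 = (250/9 + 159)**2 = (1681/9)**2 = 2825761/81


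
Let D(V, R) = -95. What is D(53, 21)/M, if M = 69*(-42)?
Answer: 95/2898 ≈ 0.032781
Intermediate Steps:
M = -2898
D(53, 21)/M = -95/(-2898) = -95*(-1/2898) = 95/2898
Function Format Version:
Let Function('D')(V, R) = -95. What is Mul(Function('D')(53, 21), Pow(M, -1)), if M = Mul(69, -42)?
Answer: Rational(95, 2898) ≈ 0.032781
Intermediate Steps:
M = -2898
Mul(Function('D')(53, 21), Pow(M, -1)) = Mul(-95, Pow(-2898, -1)) = Mul(-95, Rational(-1, 2898)) = Rational(95, 2898)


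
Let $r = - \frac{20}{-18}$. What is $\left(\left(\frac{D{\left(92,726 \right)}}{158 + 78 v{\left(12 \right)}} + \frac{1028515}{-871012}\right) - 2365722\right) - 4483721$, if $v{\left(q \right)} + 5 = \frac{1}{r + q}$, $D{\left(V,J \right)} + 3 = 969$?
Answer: $- \frac{79567899116478975}{11616687044} \approx -6.8494 \cdot 10^{6}$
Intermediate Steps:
$r = \frac{10}{9}$ ($r = \left(-20\right) \left(- \frac{1}{18}\right) = \frac{10}{9} \approx 1.1111$)
$D{\left(V,J \right)} = 966$ ($D{\left(V,J \right)} = -3 + 969 = 966$)
$v{\left(q \right)} = -5 + \frac{1}{\frac{10}{9} + q}$
$\left(\left(\frac{D{\left(92,726 \right)}}{158 + 78 v{\left(12 \right)}} + \frac{1028515}{-871012}\right) - 2365722\right) - 4483721 = \left(\left(\frac{966}{158 + 78 \frac{-41 - 540}{10 + 9 \cdot 12}} + \frac{1028515}{-871012}\right) - 2365722\right) - 4483721 = \left(\left(\frac{966}{158 + 78 \frac{-41 - 540}{10 + 108}} + 1028515 \left(- \frac{1}{871012}\right)\right) - 2365722\right) - 4483721 = \left(\left(\frac{966}{158 + 78 \cdot \frac{1}{118} \left(-581\right)} - \frac{1028515}{871012}\right) - 2365722\right) - 4483721 = \left(\left(\frac{966}{158 + 78 \left(- \frac{581}{118}\right)} - \frac{1028515}{871012}\right) - 2365722\right) - 4483721 = \left(\left(\frac{966}{158 - \frac{22659}{59}} - \frac{1028515}{871012}\right) - 2365722\right) - 4483721 = \left(\left(\frac{966}{- \frac{13337}{59}} - \frac{1028515}{871012}\right) - 2365722\right) - 4483721 = \left(\left(966 \left(- \frac{59}{13337}\right) - \frac{1028515}{871012}\right) - 2365722\right) - 4483721 = \left(\left(- \frac{56994}{13337} - \frac{1028515}{871012}\right) - 2365722\right) - 4483721 = \left(- \frac{63359762483}{11616687044} - 2365722\right) - 4483721 = - \frac{27481915466868251}{11616687044} - 4483721 = - \frac{79567899116478975}{11616687044}$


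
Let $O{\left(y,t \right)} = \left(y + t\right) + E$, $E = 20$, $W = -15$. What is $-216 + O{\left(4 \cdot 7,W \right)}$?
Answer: $-183$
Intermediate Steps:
$O{\left(y,t \right)} = 20 + t + y$ ($O{\left(y,t \right)} = \left(y + t\right) + 20 = \left(t + y\right) + 20 = 20 + t + y$)
$-216 + O{\left(4 \cdot 7,W \right)} = -216 + \left(20 - 15 + 4 \cdot 7\right) = -216 + \left(20 - 15 + 28\right) = -216 + 33 = -183$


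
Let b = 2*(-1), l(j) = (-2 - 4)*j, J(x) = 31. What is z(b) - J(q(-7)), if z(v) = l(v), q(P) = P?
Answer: -19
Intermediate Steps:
l(j) = -6*j
b = -2
z(v) = -6*v
z(b) - J(q(-7)) = -6*(-2) - 1*31 = 12 - 31 = -19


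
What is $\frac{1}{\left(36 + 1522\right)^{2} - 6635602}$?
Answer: $- \frac{1}{4208238} \approx -2.3763 \cdot 10^{-7}$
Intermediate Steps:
$\frac{1}{\left(36 + 1522\right)^{2} - 6635602} = \frac{1}{1558^{2} - 6635602} = \frac{1}{2427364 - 6635602} = \frac{1}{-4208238} = - \frac{1}{4208238}$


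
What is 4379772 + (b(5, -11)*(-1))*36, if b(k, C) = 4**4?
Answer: 4370556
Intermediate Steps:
b(k, C) = 256
4379772 + (b(5, -11)*(-1))*36 = 4379772 + (256*(-1))*36 = 4379772 - 256*36 = 4379772 - 9216 = 4370556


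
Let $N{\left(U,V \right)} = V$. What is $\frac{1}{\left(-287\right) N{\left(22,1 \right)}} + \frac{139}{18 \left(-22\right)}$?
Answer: $- \frac{40289}{113652} \approx -0.35449$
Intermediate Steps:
$\frac{1}{\left(-287\right) N{\left(22,1 \right)}} + \frac{139}{18 \left(-22\right)} = \frac{1}{\left(-287\right) 1} + \frac{139}{18 \left(-22\right)} = \left(- \frac{1}{287}\right) 1 + \frac{139}{-396} = - \frac{1}{287} + 139 \left(- \frac{1}{396}\right) = - \frac{1}{287} - \frac{139}{396} = - \frac{40289}{113652}$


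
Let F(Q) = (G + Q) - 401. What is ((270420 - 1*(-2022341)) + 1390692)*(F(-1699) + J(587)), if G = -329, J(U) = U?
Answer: -6784920426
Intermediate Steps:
F(Q) = -730 + Q (F(Q) = (-329 + Q) - 401 = -730 + Q)
((270420 - 1*(-2022341)) + 1390692)*(F(-1699) + J(587)) = ((270420 - 1*(-2022341)) + 1390692)*((-730 - 1699) + 587) = ((270420 + 2022341) + 1390692)*(-2429 + 587) = (2292761 + 1390692)*(-1842) = 3683453*(-1842) = -6784920426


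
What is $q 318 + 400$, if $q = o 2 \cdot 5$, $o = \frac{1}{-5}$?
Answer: $-236$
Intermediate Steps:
$o = - \frac{1}{5} \approx -0.2$
$q = -2$ ($q = \left(- \frac{1}{5}\right) 2 \cdot 5 = \left(- \frac{2}{5}\right) 5 = -2$)
$q 318 + 400 = \left(-2\right) 318 + 400 = -636 + 400 = -236$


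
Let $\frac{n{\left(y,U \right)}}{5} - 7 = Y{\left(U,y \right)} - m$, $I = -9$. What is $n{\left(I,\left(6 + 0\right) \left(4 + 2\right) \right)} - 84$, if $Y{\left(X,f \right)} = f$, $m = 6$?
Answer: $-124$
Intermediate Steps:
$n{\left(y,U \right)} = 5 + 5 y$ ($n{\left(y,U \right)} = 35 + 5 \left(y - 6\right) = 35 + 5 \left(-6 + y\right) = 35 + \left(-30 + 5 y\right) = 5 + 5 y$)
$n{\left(I,\left(6 + 0\right) \left(4 + 2\right) \right)} - 84 = \left(5 + 5 \left(-9\right)\right) - 84 = \left(5 - 45\right) - 84 = -40 - 84 = -124$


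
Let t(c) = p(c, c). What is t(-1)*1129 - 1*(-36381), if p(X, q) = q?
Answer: 35252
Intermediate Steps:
t(c) = c
t(-1)*1129 - 1*(-36381) = -1*1129 - 1*(-36381) = -1129 + 36381 = 35252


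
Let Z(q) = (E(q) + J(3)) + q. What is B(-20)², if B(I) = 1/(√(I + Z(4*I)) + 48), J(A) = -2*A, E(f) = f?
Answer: (48 + I*√186)⁻² ≈ 0.00034161 - 0.00021117*I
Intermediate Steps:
Z(q) = -6 + 2*q (Z(q) = (q - 2*3) + q = (q - 6) + q = (-6 + q) + q = -6 + 2*q)
B(I) = 1/(48 + √(-6 + 9*I)) (B(I) = 1/(√(I + (-6 + 2*(4*I))) + 48) = 1/(√(I + (-6 + 8*I)) + 48) = 1/(√(-6 + 9*I) + 48) = 1/(48 + √(-6 + 9*I)))
B(-20)² = (1/(48 + √3*√(-2 + 3*(-20))))² = (1/(48 + √3*√(-2 - 60)))² = (1/(48 + √3*√(-62)))² = (1/(48 + √3*(I*√62)))² = (1/(48 + I*√186))² = (48 + I*√186)⁻²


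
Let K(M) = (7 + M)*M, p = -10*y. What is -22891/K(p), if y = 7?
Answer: -22891/4410 ≈ -5.1907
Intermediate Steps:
p = -70 (p = -10*7 = -70)
K(M) = M*(7 + M)
-22891/K(p) = -22891*(-1/(70*(7 - 70))) = -22891/((-70*(-63))) = -22891/4410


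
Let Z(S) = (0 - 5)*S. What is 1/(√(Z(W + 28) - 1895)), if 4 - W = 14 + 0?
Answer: -I*√1985/1985 ≈ -0.022445*I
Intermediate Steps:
W = -10 (W = 4 - (14 + 0) = 4 - 1*14 = 4 - 14 = -10)
Z(S) = -5*S
1/(√(Z(W + 28) - 1895)) = 1/(√(-5*(-10 + 28) - 1895)) = 1/(√(-5*18 - 1895)) = 1/(√(-90 - 1895)) = 1/(√(-1985)) = 1/(I*√1985) = -I*√1985/1985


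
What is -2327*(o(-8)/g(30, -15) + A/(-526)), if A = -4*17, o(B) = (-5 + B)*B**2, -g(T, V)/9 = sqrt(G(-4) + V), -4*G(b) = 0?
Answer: -79118/263 + 1936064*I*sqrt(15)/135 ≈ -300.83 + 55543.0*I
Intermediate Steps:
G(b) = 0 (G(b) = -1/4*0 = 0)
g(T, V) = -9*sqrt(V) (g(T, V) = -9*sqrt(0 + V) = -9*sqrt(V))
o(B) = B**2*(-5 + B)
A = -68
-2327*(o(-8)/g(30, -15) + A/(-526)) = -2327*(((-8)**2*(-5 - 8))/((-9*I*sqrt(15))) - 68/(-526)) = -2327*((64*(-13))/((-9*I*sqrt(15))) - 68*(-1/526)) = -2327*(-832*I*sqrt(15)/135 + 34/263) = -2327*(34/263 - 832*I*sqrt(15)/135) = -79118/263 + 1936064*I*sqrt(15)/135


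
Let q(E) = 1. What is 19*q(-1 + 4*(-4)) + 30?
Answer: 49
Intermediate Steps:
19*q(-1 + 4*(-4)) + 30 = 19*1 + 30 = 19 + 30 = 49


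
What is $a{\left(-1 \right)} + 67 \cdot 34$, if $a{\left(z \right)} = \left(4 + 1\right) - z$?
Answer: $2284$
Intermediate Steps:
$a{\left(z \right)} = 5 - z$
$a{\left(-1 \right)} + 67 \cdot 34 = \left(5 - -1\right) + 67 \cdot 34 = \left(5 + 1\right) + 2278 = 6 + 2278 = 2284$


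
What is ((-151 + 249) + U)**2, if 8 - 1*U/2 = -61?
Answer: 55696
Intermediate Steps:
U = 138 (U = 16 - 2*(-61) = 16 + 122 = 138)
((-151 + 249) + U)**2 = ((-151 + 249) + 138)**2 = (98 + 138)**2 = 236**2 = 55696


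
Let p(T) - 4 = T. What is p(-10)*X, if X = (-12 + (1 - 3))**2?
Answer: -1176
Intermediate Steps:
p(T) = 4 + T
X = 196 (X = (-12 - 2)**2 = (-14)**2 = 196)
p(-10)*X = (4 - 10)*196 = -6*196 = -1176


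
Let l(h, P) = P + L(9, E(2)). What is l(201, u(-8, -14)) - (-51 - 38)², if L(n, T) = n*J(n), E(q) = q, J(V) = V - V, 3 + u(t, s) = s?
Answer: -7938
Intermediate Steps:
u(t, s) = -3 + s
J(V) = 0
L(n, T) = 0 (L(n, T) = n*0 = 0)
l(h, P) = P (l(h, P) = P + 0 = P)
l(201, u(-8, -14)) - (-51 - 38)² = (-3 - 14) - (-51 - 38)² = -17 - 1*(-89)² = -17 - 1*7921 = -17 - 7921 = -7938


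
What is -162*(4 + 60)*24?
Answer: -248832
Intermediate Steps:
-162*(4 + 60)*24 = -10368*24 = -162*1536 = -248832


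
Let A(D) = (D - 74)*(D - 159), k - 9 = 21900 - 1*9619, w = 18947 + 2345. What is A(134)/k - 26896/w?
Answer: -9062246/6541967 ≈ -1.3852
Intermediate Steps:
w = 21292
k = 12290 (k = 9 + (21900 - 1*9619) = 9 + (21900 - 9619) = 9 + 12281 = 12290)
A(D) = (-159 + D)*(-74 + D) (A(D) = (-74 + D)*(-159 + D) = (-159 + D)*(-74 + D))
A(134)/k - 26896/w = (11766 + 134² - 233*134)/12290 - 26896/21292 = (11766 + 17956 - 31222)*(1/12290) - 26896*1/21292 = -1500*1/12290 - 6724/5323 = -150/1229 - 6724/5323 = -9062246/6541967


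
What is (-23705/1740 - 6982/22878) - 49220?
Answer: -65329681669/1326924 ≈ -49234.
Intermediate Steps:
(-23705/1740 - 6982/22878) - 49220 = (-23705*1/1740 - 6982*1/22878) - 49220 = (-4741/348 - 3491/11439) - 49220 = -18482389/1326924 - 49220 = -65329681669/1326924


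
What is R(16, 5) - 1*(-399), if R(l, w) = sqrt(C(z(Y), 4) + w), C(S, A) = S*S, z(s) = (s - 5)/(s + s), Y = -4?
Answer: 399 + sqrt(401)/8 ≈ 401.50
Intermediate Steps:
z(s) = (-5 + s)/(2*s) (z(s) = (-5 + s)/((2*s)) = (-5 + s)*(1/(2*s)) = (-5 + s)/(2*s))
C(S, A) = S**2
R(l, w) = sqrt(81/64 + w) (R(l, w) = sqrt(((1/2)*(-5 - 4)/(-4))**2 + w) = sqrt(((1/2)*(-1/4)*(-9))**2 + w) = sqrt((9/8)**2 + w) = sqrt(81/64 + w))
R(16, 5) - 1*(-399) = sqrt(81 + 64*5)/8 - 1*(-399) = sqrt(81 + 320)/8 + 399 = sqrt(401)/8 + 399 = 399 + sqrt(401)/8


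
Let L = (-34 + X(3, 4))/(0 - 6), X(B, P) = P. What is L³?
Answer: 125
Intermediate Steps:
L = 5 (L = (-34 + 4)/(0 - 6) = -30/(-6) = -30*(-⅙) = 5)
L³ = 5³ = 125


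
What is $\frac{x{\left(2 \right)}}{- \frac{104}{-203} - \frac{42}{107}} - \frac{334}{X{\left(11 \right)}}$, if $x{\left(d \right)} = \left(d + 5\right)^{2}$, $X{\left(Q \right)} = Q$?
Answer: $\frac{10838551}{28622} \approx 378.68$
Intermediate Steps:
$x{\left(d \right)} = \left(5 + d\right)^{2}$
$\frac{x{\left(2 \right)}}{- \frac{104}{-203} - \frac{42}{107}} - \frac{334}{X{\left(11 \right)}} = \frac{\left(5 + 2\right)^{2}}{- \frac{104}{-203} - \frac{42}{107}} - \frac{334}{11} = \frac{7^{2}}{\left(-104\right) \left(- \frac{1}{203}\right) - \frac{42}{107}} - \frac{334}{11} = \frac{49}{\frac{104}{203} - \frac{42}{107}} - \frac{334}{11} = \frac{49}{\frac{2602}{21721}} - \frac{334}{11} = 49 \cdot \frac{21721}{2602} - \frac{334}{11} = \frac{1064329}{2602} - \frac{334}{11} = \frac{10838551}{28622}$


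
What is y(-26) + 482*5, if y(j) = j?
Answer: 2384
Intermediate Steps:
y(-26) + 482*5 = -26 + 482*5 = -26 + 2410 = 2384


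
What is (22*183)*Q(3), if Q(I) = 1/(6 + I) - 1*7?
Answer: -83204/3 ≈ -27735.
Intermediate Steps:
Q(I) = -7 + 1/(6 + I) (Q(I) = 1/(6 + I) - 7 = -7 + 1/(6 + I))
(22*183)*Q(3) = (22*183)*((-41 - 7*3)/(6 + 3)) = 4026*((-41 - 21)/9) = 4026*((⅑)*(-62)) = 4026*(-62/9) = -83204/3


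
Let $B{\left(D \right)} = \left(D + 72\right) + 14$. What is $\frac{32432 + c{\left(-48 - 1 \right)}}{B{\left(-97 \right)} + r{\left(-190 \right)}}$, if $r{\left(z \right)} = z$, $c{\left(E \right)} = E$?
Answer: $- \frac{32383}{201} \approx -161.11$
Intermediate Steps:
$B{\left(D \right)} = 86 + D$ ($B{\left(D \right)} = \left(72 + D\right) + 14 = 86 + D$)
$\frac{32432 + c{\left(-48 - 1 \right)}}{B{\left(-97 \right)} + r{\left(-190 \right)}} = \frac{32432 - 49}{\left(86 - 97\right) - 190} = \frac{32432 - 49}{-11 - 190} = \frac{32383}{-201} = 32383 \left(- \frac{1}{201}\right) = - \frac{32383}{201}$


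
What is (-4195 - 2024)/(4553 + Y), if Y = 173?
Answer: -6219/4726 ≈ -1.3159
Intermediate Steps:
(-4195 - 2024)/(4553 + Y) = (-4195 - 2024)/(4553 + 173) = -6219/4726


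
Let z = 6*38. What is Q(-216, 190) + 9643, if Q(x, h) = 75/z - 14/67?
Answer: 49102767/5092 ≈ 9643.1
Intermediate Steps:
z = 228
Q(x, h) = 611/5092 (Q(x, h) = 75/228 - 14/67 = 75*(1/228) - 14*1/67 = 25/76 - 14/67 = 611/5092)
Q(-216, 190) + 9643 = 611/5092 + 9643 = 49102767/5092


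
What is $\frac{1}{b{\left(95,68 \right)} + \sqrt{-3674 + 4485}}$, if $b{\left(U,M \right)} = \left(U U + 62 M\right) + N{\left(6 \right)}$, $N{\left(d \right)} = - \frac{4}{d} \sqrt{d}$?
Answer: $\frac{3}{39723 - 2 \sqrt{6} + 3 \sqrt{811}} \approx 7.537 \cdot 10^{-5}$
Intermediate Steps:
$N{\left(d \right)} = - \frac{4}{\sqrt{d}}$
$b{\left(U,M \right)} = U^{2} + 62 M - \frac{2 \sqrt{6}}{3}$ ($b{\left(U,M \right)} = \left(U U + 62 M\right) - \frac{4}{\sqrt{6}} = \left(U^{2} + 62 M\right) - 4 \frac{\sqrt{6}}{6} = \left(U^{2} + 62 M\right) - \frac{2 \sqrt{6}}{3} = U^{2} + 62 M - \frac{2 \sqrt{6}}{3}$)
$\frac{1}{b{\left(95,68 \right)} + \sqrt{-3674 + 4485}} = \frac{1}{\left(95^{2} + 62 \cdot 68 - \frac{2 \sqrt{6}}{3}\right) + \sqrt{-3674 + 4485}} = \frac{1}{\left(9025 + 4216 - \frac{2 \sqrt{6}}{3}\right) + \sqrt{811}} = \frac{1}{\left(13241 - \frac{2 \sqrt{6}}{3}\right) + \sqrt{811}} = \frac{1}{13241 + \sqrt{811} - \frac{2 \sqrt{6}}{3}}$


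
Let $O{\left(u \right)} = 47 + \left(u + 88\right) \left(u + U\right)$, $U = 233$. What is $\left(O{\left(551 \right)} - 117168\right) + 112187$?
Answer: $496042$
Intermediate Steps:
$O{\left(u \right)} = 47 + \left(88 + u\right) \left(233 + u\right)$ ($O{\left(u \right)} = 47 + \left(u + 88\right) \left(u + 233\right) = 47 + \left(88 + u\right) \left(233 + u\right)$)
$\left(O{\left(551 \right)} - 117168\right) + 112187 = \left(\left(20551 + 551^{2} + 321 \cdot 551\right) - 117168\right) + 112187 = \left(\left(20551 + 303601 + 176871\right) - 117168\right) + 112187 = \left(501023 - 117168\right) + 112187 = 383855 + 112187 = 496042$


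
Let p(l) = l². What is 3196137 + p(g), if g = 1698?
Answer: 6079341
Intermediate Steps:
3196137 + p(g) = 3196137 + 1698² = 3196137 + 2883204 = 6079341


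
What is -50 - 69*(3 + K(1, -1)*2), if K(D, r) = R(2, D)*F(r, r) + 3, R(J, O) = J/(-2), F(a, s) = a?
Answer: -809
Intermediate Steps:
R(J, O) = -J/2 (R(J, O) = J*(-1/2) = -J/2)
K(D, r) = 3 - r (K(D, r) = (-1/2*2)*r + 3 = -r + 3 = 3 - r)
-50 - 69*(3 + K(1, -1)*2) = -50 - 69*(3 + (3 - 1*(-1))*2) = -50 - 69*(3 + (3 + 1)*2) = -50 - 69*(3 + 4*2) = -50 - 69*(3 + 8) = -50 - 69*11 = -50 - 759 = -809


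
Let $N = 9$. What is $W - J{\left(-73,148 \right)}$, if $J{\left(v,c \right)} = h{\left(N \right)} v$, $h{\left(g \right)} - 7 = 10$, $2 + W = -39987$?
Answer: $-38748$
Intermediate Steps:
$W = -39989$ ($W = -2 - 39987 = -39989$)
$h{\left(g \right)} = 17$ ($h{\left(g \right)} = 7 + 10 = 17$)
$J{\left(v,c \right)} = 17 v$
$W - J{\left(-73,148 \right)} = -39989 - 17 \left(-73\right) = -39989 - -1241 = -39989 + 1241 = -38748$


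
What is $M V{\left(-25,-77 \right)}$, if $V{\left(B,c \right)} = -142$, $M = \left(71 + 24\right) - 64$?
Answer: $-4402$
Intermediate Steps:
$M = 31$ ($M = 95 - 64 = 31$)
$M V{\left(-25,-77 \right)} = 31 \left(-142\right) = -4402$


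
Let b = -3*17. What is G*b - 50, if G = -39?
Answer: 1939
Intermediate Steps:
b = -51
G*b - 50 = -39*(-51) - 50 = 1989 - 50 = 1939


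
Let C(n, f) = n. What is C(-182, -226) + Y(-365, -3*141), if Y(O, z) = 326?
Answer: 144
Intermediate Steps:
C(-182, -226) + Y(-365, -3*141) = -182 + 326 = 144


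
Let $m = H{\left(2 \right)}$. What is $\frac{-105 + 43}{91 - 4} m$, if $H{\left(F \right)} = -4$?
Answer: $\frac{248}{87} \approx 2.8506$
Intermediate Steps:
$m = -4$
$\frac{-105 + 43}{91 - 4} m = \frac{-105 + 43}{91 - 4} \left(-4\right) = - \frac{62}{87} \left(-4\right) = \left(-62\right) \frac{1}{87} \left(-4\right) = \left(- \frac{62}{87}\right) \left(-4\right) = \frac{248}{87}$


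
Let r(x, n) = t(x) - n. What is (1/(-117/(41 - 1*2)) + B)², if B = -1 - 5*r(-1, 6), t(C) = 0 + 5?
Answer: 121/9 ≈ 13.444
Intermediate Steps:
t(C) = 5
r(x, n) = 5 - n
B = 4 (B = -1 - 5*(5 - 1*6) = -1 - 5*(5 - 6) = -1 - 5*(-1) = -1 + 5 = 4)
(1/(-117/(41 - 1*2)) + B)² = (1/(-117/(41 - 1*2)) + 4)² = (1/(-117/(41 - 2)) + 4)² = (1/(-117/39) + 4)² = (1/(-117*1/39) + 4)² = (1/(-3) + 4)² = (-⅓ + 4)² = (11/3)² = 121/9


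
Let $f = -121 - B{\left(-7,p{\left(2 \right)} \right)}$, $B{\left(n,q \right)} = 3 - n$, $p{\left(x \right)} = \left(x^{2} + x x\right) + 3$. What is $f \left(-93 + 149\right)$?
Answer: $-7336$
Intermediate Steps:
$p{\left(x \right)} = 3 + 2 x^{2}$ ($p{\left(x \right)} = \left(x^{2} + x^{2}\right) + 3 = 2 x^{2} + 3 = 3 + 2 x^{2}$)
$f = -131$ ($f = -121 - \left(3 - -7\right) = -121 - \left(3 + 7\right) = -121 - 10 = -131$)
$f \left(-93 + 149\right) = - 131 \left(-93 + 149\right) = \left(-131\right) 56 = -7336$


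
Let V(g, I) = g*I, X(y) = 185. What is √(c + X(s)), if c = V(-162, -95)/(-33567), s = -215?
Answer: √23103438815/11189 ≈ 13.585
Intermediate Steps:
V(g, I) = I*g
c = -5130/11189 (c = -95*(-162)/(-33567) = 15390*(-1/33567) = -5130/11189 ≈ -0.45849)
√(c + X(s)) = √(-5130/11189 + 185) = √(2064835/11189) = √23103438815/11189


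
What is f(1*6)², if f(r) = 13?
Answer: 169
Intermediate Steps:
f(1*6)² = 13² = 169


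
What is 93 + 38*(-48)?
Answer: -1731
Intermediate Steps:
93 + 38*(-48) = 93 - 1824 = -1731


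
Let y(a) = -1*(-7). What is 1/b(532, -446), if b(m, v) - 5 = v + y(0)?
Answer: -1/434 ≈ -0.0023041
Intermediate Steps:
y(a) = 7
b(m, v) = 12 + v (b(m, v) = 5 + (v + 7) = 5 + (7 + v) = 12 + v)
1/b(532, -446) = 1/(12 - 446) = 1/(-434) = -1/434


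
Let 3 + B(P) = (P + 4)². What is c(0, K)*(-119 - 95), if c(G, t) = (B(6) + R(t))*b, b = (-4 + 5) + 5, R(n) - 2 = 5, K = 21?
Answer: -133536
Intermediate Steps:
R(n) = 7 (R(n) = 2 + 5 = 7)
b = 6 (b = 1 + 5 = 6)
B(P) = -3 + (4 + P)² (B(P) = -3 + (P + 4)² = -3 + (4 + P)²)
c(G, t) = 624 (c(G, t) = ((-3 + (4 + 6)²) + 7)*6 = ((-3 + 10²) + 7)*6 = ((-3 + 100) + 7)*6 = (97 + 7)*6 = 104*6 = 624)
c(0, K)*(-119 - 95) = 624*(-119 - 95) = 624*(-214) = -133536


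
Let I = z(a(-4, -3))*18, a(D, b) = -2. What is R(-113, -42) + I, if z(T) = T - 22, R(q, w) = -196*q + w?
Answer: 21674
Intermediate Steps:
R(q, w) = w - 196*q
z(T) = -22 + T
I = -432 (I = (-22 - 2)*18 = -24*18 = -432)
R(-113, -42) + I = (-42 - 196*(-113)) - 432 = (-42 + 22148) - 432 = 22106 - 432 = 21674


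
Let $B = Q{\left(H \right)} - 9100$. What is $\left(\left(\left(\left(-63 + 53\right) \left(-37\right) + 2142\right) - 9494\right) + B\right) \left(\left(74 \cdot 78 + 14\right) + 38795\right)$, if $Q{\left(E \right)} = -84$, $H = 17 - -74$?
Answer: $-720696446$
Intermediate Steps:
$H = 91$ ($H = 17 + 74 = 91$)
$B = -9184$ ($B = -84 - 9100 = -9184$)
$\left(\left(\left(\left(-63 + 53\right) \left(-37\right) + 2142\right) - 9494\right) + B\right) \left(\left(74 \cdot 78 + 14\right) + 38795\right) = \left(\left(\left(\left(-63 + 53\right) \left(-37\right) + 2142\right) - 9494\right) - 9184\right) \left(\left(74 \cdot 78 + 14\right) + 38795\right) = \left(\left(\left(\left(-10\right) \left(-37\right) + 2142\right) - 9494\right) - 9184\right) \left(\left(5772 + 14\right) + 38795\right) = \left(\left(\left(370 + 2142\right) - 9494\right) - 9184\right) \left(5786 + 38795\right) = \left(\left(2512 - 9494\right) - 9184\right) 44581 = \left(-6982 - 9184\right) 44581 = \left(-16166\right) 44581 = -720696446$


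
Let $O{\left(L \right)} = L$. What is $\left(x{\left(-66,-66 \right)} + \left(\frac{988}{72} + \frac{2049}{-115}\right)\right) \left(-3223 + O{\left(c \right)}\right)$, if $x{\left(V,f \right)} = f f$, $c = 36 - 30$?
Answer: $- \frac{28980161131}{2070} \approx -1.4 \cdot 10^{7}$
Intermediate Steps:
$c = 6$
$x{\left(V,f \right)} = f^{2}$
$\left(x{\left(-66,-66 \right)} + \left(\frac{988}{72} + \frac{2049}{-115}\right)\right) \left(-3223 + O{\left(c \right)}\right) = \left(\left(-66\right)^{2} + \left(\frac{988}{72} + \frac{2049}{-115}\right)\right) \left(-3223 + 6\right) = \left(4356 + \left(988 \cdot \frac{1}{72} + 2049 \left(- \frac{1}{115}\right)\right)\right) \left(-3217\right) = \left(4356 + \left(\frac{247}{18} - \frac{2049}{115}\right)\right) \left(-3217\right) = \left(4356 - \frac{8477}{2070}\right) \left(-3217\right) = \frac{9008443}{2070} \left(-3217\right) = - \frac{28980161131}{2070}$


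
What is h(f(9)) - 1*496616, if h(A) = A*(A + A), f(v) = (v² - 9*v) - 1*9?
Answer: -496454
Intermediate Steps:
f(v) = -9 + v² - 9*v (f(v) = (v² - 9*v) - 9 = -9 + v² - 9*v)
h(A) = 2*A² (h(A) = A*(2*A) = 2*A²)
h(f(9)) - 1*496616 = 2*(-9 + 9² - 9*9)² - 1*496616 = 2*(-9 + 81 - 81)² - 496616 = 2*(-9)² - 496616 = 2*81 - 496616 = 162 - 496616 = -496454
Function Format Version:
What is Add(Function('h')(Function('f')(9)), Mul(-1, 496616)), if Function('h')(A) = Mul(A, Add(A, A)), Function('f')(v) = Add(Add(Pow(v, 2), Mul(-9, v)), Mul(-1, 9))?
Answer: -496454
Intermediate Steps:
Function('f')(v) = Add(-9, Pow(v, 2), Mul(-9, v)) (Function('f')(v) = Add(Add(Pow(v, 2), Mul(-9, v)), -9) = Add(-9, Pow(v, 2), Mul(-9, v)))
Function('h')(A) = Mul(2, Pow(A, 2)) (Function('h')(A) = Mul(A, Mul(2, A)) = Mul(2, Pow(A, 2)))
Add(Function('h')(Function('f')(9)), Mul(-1, 496616)) = Add(Mul(2, Pow(Add(-9, Pow(9, 2), Mul(-9, 9)), 2)), Mul(-1, 496616)) = Add(Mul(2, Pow(Add(-9, 81, -81), 2)), -496616) = Add(Mul(2, Pow(-9, 2)), -496616) = Add(Mul(2, 81), -496616) = Add(162, -496616) = -496454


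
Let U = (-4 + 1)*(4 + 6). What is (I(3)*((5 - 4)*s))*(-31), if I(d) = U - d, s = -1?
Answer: -1023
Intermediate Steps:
U = -30 (U = -3*10 = -30)
I(d) = -30 - d
(I(3)*((5 - 4)*s))*(-31) = ((-30 - 1*3)*((5 - 4)*(-1)))*(-31) = ((-30 - 3)*(1*(-1)))*(-31) = -33*(-1)*(-31) = 33*(-31) = -1023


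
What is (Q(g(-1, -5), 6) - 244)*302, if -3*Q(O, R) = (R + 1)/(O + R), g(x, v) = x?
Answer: -1107434/15 ≈ -73829.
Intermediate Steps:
Q(O, R) = -(1 + R)/(3*(O + R)) (Q(O, R) = -(R + 1)/(3*(O + R)) = -(1 + R)/(3*(O + R)))
(Q(g(-1, -5), 6) - 244)*302 = ((-1 - 1*6)/(3*(-1 + 6)) - 244)*302 = ((1/3)*(-1 - 6)/5 - 244)*302 = ((1/3)*(1/5)*(-7) - 244)*302 = (-7/15 - 244)*302 = -3667/15*302 = -1107434/15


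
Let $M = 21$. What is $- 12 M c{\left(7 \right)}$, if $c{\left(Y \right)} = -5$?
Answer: $1260$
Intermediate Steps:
$- 12 M c{\left(7 \right)} = \left(-12\right) 21 \left(-5\right) = \left(-252\right) \left(-5\right) = 1260$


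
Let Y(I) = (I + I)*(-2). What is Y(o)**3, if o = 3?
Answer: -1728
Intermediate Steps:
Y(I) = -4*I (Y(I) = (2*I)*(-2) = -4*I)
Y(o)**3 = (-4*3)**3 = (-12)**3 = -1728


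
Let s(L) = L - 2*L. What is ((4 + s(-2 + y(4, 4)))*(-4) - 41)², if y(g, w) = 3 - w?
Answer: 4761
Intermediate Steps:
s(L) = -L
((4 + s(-2 + y(4, 4)))*(-4) - 41)² = ((4 - (-2 + (3 - 1*4)))*(-4) - 41)² = ((4 - (-2 + (3 - 4)))*(-4) - 41)² = ((4 - (-2 - 1))*(-4) - 41)² = ((4 - 1*(-3))*(-4) - 41)² = ((4 + 3)*(-4) - 41)² = (7*(-4) - 41)² = (-28 - 41)² = (-69)² = 4761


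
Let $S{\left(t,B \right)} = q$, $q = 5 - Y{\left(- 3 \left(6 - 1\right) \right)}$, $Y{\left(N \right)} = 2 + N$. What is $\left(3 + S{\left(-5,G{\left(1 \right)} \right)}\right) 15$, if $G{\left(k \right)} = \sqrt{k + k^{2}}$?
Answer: $315$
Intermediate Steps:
$q = 18$ ($q = 5 - \left(2 - 3 \left(6 - 1\right)\right) = 5 - \left(2 - 15\right) = 5 - -13 = 5 + 13 = 18$)
$S{\left(t,B \right)} = 18$
$\left(3 + S{\left(-5,G{\left(1 \right)} \right)}\right) 15 = \left(3 + 18\right) 15 = 21 \cdot 15 = 315$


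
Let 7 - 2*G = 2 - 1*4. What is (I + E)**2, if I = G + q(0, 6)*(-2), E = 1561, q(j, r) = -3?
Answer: 9878449/4 ≈ 2.4696e+6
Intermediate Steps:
G = 9/2 (G = 7/2 - (2 - 1*4)/2 = 7/2 - (2 - 4)/2 = 7/2 - 1/2*(-2) = 7/2 + 1 = 9/2 ≈ 4.5000)
I = 21/2 (I = 9/2 - 3*(-2) = 9/2 + 6 = 21/2 ≈ 10.500)
(I + E)**2 = (21/2 + 1561)**2 = (3143/2)**2 = 9878449/4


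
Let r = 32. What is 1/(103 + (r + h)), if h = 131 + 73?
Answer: 1/339 ≈ 0.0029499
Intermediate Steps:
h = 204
1/(103 + (r + h)) = 1/(103 + (32 + 204)) = 1/(103 + 236) = 1/339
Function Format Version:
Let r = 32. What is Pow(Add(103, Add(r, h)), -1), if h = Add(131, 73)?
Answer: Rational(1, 339) ≈ 0.0029499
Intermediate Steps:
h = 204
Pow(Add(103, Add(r, h)), -1) = Pow(Add(103, Add(32, 204)), -1) = Pow(Add(103, 236), -1) = Pow(339, -1) = Rational(1, 339)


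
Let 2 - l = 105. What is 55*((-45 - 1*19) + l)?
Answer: -9185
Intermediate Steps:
l = -103 (l = 2 - 1*105 = 2 - 105 = -103)
55*((-45 - 1*19) + l) = 55*((-45 - 1*19) - 103) = 55*((-45 - 19) - 103) = 55*(-64 - 103) = 55*(-167) = -9185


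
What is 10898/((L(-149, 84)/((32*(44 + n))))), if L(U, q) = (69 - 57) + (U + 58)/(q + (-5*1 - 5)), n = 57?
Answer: 2606452864/797 ≈ 3.2703e+6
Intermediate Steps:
L(U, q) = 12 + (58 + U)/(-10 + q) (L(U, q) = 12 + (58 + U)/(q + (-5 - 5)) = 12 + (58 + U)/(q - 10) = 12 + (58 + U)/(-10 + q))
10898/((L(-149, 84)/((32*(44 + n))))) = 10898/((((-62 - 149 + 12*84)/(-10 + 84))/((32*(44 + 57))))) = 10898/((((-62 - 149 + 1008)/74)/((32*101)))) = 10898/((((1/74)*797)/3232)) = 10898/(((797/74)*(1/3232))) = 10898/(797/239168) = 10898*(239168/797) = 2606452864/797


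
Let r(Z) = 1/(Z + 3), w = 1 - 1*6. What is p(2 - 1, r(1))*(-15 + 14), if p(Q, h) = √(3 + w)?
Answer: -I*√2 ≈ -1.4142*I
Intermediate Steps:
w = -5 (w = 1 - 6 = -5)
r(Z) = 1/(3 + Z)
p(Q, h) = I*√2 (p(Q, h) = √(3 - 5) = √(-2) = I*√2)
p(2 - 1, r(1))*(-15 + 14) = (I*√2)*(-15 + 14) = (I*√2)*(-1) = -I*√2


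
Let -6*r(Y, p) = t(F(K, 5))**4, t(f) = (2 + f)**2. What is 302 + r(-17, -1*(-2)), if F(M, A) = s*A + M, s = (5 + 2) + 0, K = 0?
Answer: -3512479452109/6 ≈ -5.8541e+11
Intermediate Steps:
s = 7 (s = 7 + 0 = 7)
F(M, A) = M + 7*A (F(M, A) = 7*A + M = M + 7*A)
r(Y, p) = -3512479453921/6 (r(Y, p) = -(2 + (0 + 7*5))**8/6 = -(2 + (0 + 35))**8/6 = -(2 + 35)**8/6 = -(37**2)**4/6 = -1/6*1369**4 = -1/6*3512479453921 = -3512479453921/6)
302 + r(-17, -1*(-2)) = 302 - 3512479453921/6 = -3512479452109/6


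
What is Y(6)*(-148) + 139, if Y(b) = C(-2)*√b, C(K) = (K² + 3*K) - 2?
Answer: 139 + 592*√6 ≈ 1589.1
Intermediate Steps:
C(K) = -2 + K² + 3*K
Y(b) = -4*√b (Y(b) = (-2 + (-2)² + 3*(-2))*√b = (-2 + 4 - 6)*√b = -4*√b)
Y(6)*(-148) + 139 = -4*√6*(-148) + 139 = 592*√6 + 139 = 139 + 592*√6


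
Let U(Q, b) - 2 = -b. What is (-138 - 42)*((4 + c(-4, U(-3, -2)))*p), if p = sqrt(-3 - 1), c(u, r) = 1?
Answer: -1800*I ≈ -1800.0*I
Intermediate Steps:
U(Q, b) = 2 - b
p = 2*I (p = sqrt(-4) = 2*I ≈ 2.0*I)
(-138 - 42)*((4 + c(-4, U(-3, -2)))*p) = (-138 - 42)*((4 + 1)*(2*I)) = -900*2*I = -1800*I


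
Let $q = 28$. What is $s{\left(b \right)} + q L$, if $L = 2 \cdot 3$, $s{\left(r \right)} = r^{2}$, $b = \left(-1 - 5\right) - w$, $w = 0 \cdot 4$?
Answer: $204$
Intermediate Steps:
$w = 0$
$b = -6$ ($b = \left(-1 - 5\right) - 0 = \left(-1 - 5\right) + 0 = -6 + 0 = -6$)
$L = 6$
$s{\left(b \right)} + q L = \left(-6\right)^{2} + 28 \cdot 6 = 36 + 168 = 204$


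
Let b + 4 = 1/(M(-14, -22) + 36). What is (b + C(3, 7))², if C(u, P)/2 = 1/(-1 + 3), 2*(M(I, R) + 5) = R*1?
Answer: 3481/400 ≈ 8.7025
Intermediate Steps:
M(I, R) = -5 + R/2 (M(I, R) = -5 + (R*1)/2 = -5 + R/2)
C(u, P) = 1 (C(u, P) = 2/(-1 + 3) = 2/2 = 2*(½) = 1)
b = -79/20 (b = -4 + 1/((-5 + (½)*(-22)) + 36) = -4 + 1/((-5 - 11) + 36) = -4 + 1/(-16 + 36) = -4 + 1/20 = -79/20 ≈ -3.9500)
(b + C(3, 7))² = (-79/20 + 1)² = (-59/20)² = 3481/400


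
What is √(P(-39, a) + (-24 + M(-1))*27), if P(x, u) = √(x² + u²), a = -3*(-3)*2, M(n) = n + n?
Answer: √(-702 + 3*√205) ≈ 25.672*I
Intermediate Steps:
M(n) = 2*n
a = 18 (a = 9*2 = 18)
P(x, u) = √(u² + x²)
√(P(-39, a) + (-24 + M(-1))*27) = √(√(18² + (-39)²) + (-24 + 2*(-1))*27) = √(√(324 + 1521) + (-24 - 2)*27) = √(√1845 - 26*27) = √(3*√205 - 702) = √(-702 + 3*√205)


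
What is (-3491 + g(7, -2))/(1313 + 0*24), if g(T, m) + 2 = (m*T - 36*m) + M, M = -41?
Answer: -3476/1313 ≈ -2.6474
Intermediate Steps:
g(T, m) = -43 - 36*m + T*m (g(T, m) = -2 + ((m*T - 36*m) - 41) = -2 + ((T*m - 36*m) - 41) = -2 + ((-36*m + T*m) - 41) = -2 + (-41 - 36*m + T*m) = -43 - 36*m + T*m)
(-3491 + g(7, -2))/(1313 + 0*24) = (-3491 + (-43 - 36*(-2) + 7*(-2)))/(1313 + 0*24) = (-3491 + (-43 + 72 - 14))/(1313 + 0) = (-3491 + 15)/1313 = -3476*1/1313 = -3476/1313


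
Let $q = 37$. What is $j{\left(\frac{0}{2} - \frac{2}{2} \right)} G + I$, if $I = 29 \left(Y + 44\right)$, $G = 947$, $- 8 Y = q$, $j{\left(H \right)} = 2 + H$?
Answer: $\frac{16711}{8} \approx 2088.9$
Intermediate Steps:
$Y = - \frac{37}{8}$ ($Y = \left(- \frac{1}{8}\right) 37 = - \frac{37}{8} \approx -4.625$)
$I = \frac{9135}{8}$ ($I = 29 \left(- \frac{37}{8} + 44\right) = 29 \cdot \frac{315}{8} = \frac{9135}{8} \approx 1141.9$)
$j{\left(\frac{0}{2} - \frac{2}{2} \right)} G + I = \left(2 + \left(\frac{0}{2} - \frac{2}{2}\right)\right) 947 + \frac{9135}{8} = \left(2 + \left(0 \cdot \frac{1}{2} - 1\right)\right) 947 + \frac{9135}{8} = \left(2 + \left(0 - 1\right)\right) 947 + \frac{9135}{8} = \left(2 - 1\right) 947 + \frac{9135}{8} = 1 \cdot 947 + \frac{9135}{8} = 947 + \frac{9135}{8} = \frac{16711}{8}$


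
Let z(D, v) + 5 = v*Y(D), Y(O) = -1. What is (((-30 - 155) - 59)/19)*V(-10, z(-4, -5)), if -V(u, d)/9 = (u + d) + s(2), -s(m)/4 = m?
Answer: -39528/19 ≈ -2080.4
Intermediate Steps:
s(m) = -4*m
z(D, v) = -5 - v (z(D, v) = -5 + v*(-1) = -5 - v)
V(u, d) = 72 - 9*d - 9*u (V(u, d) = -9*((u + d) - 4*2) = -9*((d + u) - 8) = -9*(-8 + d + u) = 72 - 9*d - 9*u)
(((-30 - 155) - 59)/19)*V(-10, z(-4, -5)) = (((-30 - 155) - 59)/19)*(72 - 9*(-5 - 1*(-5)) - 9*(-10)) = ((-185 - 59)*(1/19))*(72 - 9*(-5 + 5) + 90) = (-244*1/19)*(72 - 9*0 + 90) = -244*(72 + 0 + 90)/19 = -244/19*162 = -39528/19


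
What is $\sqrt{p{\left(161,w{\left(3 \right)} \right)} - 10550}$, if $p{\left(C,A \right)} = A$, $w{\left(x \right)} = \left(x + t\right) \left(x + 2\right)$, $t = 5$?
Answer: $i \sqrt{10510} \approx 102.52 i$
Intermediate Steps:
$w{\left(x \right)} = \left(2 + x\right) \left(5 + x\right)$ ($w{\left(x \right)} = \left(x + 5\right) \left(x + 2\right) = \left(5 + x\right) \left(2 + x\right) = \left(2 + x\right) \left(5 + x\right)$)
$\sqrt{p{\left(161,w{\left(3 \right)} \right)} - 10550} = \sqrt{\left(10 + 3^{2} + 7 \cdot 3\right) - 10550} = \sqrt{\left(10 + 9 + 21\right) - 10550} = \sqrt{40 - 10550} = \sqrt{-10510} = i \sqrt{10510}$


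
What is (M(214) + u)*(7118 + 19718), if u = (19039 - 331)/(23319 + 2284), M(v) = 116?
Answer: 80203572416/25603 ≈ 3.1326e+6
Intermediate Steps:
u = 18708/25603 ≈ 0.73070
(M(214) + u)*(7118 + 19718) = (116 + 18708/25603)*(7118 + 19718) = (2988656/25603)*26836 = 80203572416/25603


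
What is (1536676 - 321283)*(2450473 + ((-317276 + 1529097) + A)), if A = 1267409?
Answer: 5991526518279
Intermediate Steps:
(1536676 - 321283)*(2450473 + ((-317276 + 1529097) + A)) = (1536676 - 321283)*(2450473 + ((-317276 + 1529097) + 1267409)) = 1215393*(2450473 + (1211821 + 1267409)) = 1215393*(2450473 + 2479230) = 1215393*4929703 = 5991526518279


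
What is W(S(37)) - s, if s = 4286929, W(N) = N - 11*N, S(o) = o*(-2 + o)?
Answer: -4299879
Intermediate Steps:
W(N) = -10*N
W(S(37)) - s = -370*(-2 + 37) - 1*4286929 = -370*35 - 4286929 = -10*1295 - 4286929 = -12950 - 4286929 = -4299879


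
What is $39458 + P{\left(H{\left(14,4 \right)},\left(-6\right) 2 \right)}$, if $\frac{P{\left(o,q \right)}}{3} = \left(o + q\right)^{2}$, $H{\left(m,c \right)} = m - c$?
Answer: $39470$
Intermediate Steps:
$P{\left(o,q \right)} = 3 \left(o + q\right)^{2}$
$39458 + P{\left(H{\left(14,4 \right)},\left(-6\right) 2 \right)} = 39458 + 3 \left(\left(14 - 4\right) - 12\right)^{2} = 39458 + 3 \left(10 - 12\right)^{2} = 39458 + 3 \left(-2\right)^{2} = 39458 + 3 \cdot 4 = 39458 + 12 = 39470$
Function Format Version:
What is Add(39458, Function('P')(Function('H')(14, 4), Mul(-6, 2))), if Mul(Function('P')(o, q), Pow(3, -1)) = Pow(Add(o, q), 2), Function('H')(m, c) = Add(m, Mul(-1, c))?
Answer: 39470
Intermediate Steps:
Function('P')(o, q) = Mul(3, Pow(Add(o, q), 2))
Add(39458, Function('P')(Function('H')(14, 4), Mul(-6, 2))) = Add(39458, Mul(3, Pow(Add(Add(14, Mul(-1, 4)), Mul(-6, 2)), 2))) = Add(39458, Mul(3, Pow(Add(Add(14, -4), -12), 2))) = Add(39458, Mul(3, Pow(Add(10, -12), 2))) = Add(39458, Mul(3, Pow(-2, 2))) = Add(39458, Mul(3, 4)) = Add(39458, 12) = 39470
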